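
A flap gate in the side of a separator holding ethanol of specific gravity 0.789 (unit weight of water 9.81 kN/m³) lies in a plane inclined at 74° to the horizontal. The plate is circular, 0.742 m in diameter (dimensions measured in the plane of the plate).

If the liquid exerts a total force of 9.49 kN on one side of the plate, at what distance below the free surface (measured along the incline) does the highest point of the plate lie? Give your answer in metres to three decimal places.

y_top ≈ 2.579 m

γ = 0.789 × 9.81 = 7.74009 kN/m³.
A = π(0.371)² = 0.432412 m².
From F = γ·h_c·A, the centroid depth is h_c = 9.49/(7.74009 × 0.432412) = 2.83545 m.
Let θ = 74° be the plate's angle to the horizontal; measure y along the incline from where the plane meets the free surface. Vertical depth h = y·sinθ with sinθ = 0.961262.
Along the incline, y_c = h_c/sinθ = 2.83545/0.961262 = 2.94972 m.
The centroid is at the centre, 0.371 m below the top of the plate, so the highest point sits at y_top = 2.94972 − 0.371 = 2.57872 m along the incline.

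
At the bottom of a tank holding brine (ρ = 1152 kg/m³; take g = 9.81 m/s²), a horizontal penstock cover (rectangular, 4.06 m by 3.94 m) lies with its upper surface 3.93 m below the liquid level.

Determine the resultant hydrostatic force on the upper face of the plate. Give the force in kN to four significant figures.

F ≈ 710.5 kN

γ = ρg = 1152 × 9.81 / 1000 = 11.30112 kN/m³.
The plate is horizontal, so pressure is uniform at p = γ·h = 11.30112 × 3.93 = 44.4134 kN/m².
A = 4.06 × 3.94 = 15.9964 m².
F = p·A = 44.4134 × 15.9964 = 710.455 kN.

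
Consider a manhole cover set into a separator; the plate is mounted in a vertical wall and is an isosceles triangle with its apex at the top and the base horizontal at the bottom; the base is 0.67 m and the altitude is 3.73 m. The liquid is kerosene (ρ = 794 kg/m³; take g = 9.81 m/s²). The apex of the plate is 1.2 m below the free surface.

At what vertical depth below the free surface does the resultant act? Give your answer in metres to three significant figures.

γ = ρg = 794 × 9.81 / 1000 = 7.78914 kN/m³.
With the apex up, the centroid sits 2h/3 = 2 × 3.73/3 = 2.48667 m below the apex, so the centroid depth is h_c = 1.2 + 2.48667 = 3.68667 m.
A = ½ × 0.67 × 3.73 = 1.24955 m².
Resultant F = γ·h_c·A = 7.78914 × 3.68667 × 1.24955 = 35.8821 kN.
I_c = b·h³/36 = 0.67 × 3.73³/36 = 0.965826 m⁴.
Centre of pressure: y_p = y_c + I_c/(y_c·A) = 3.68667 + 0.965826/(3.68667 × 1.24955) = 3.68667 + 0.209658 = 3.89633 m along the plane.

h_p = 3.90 m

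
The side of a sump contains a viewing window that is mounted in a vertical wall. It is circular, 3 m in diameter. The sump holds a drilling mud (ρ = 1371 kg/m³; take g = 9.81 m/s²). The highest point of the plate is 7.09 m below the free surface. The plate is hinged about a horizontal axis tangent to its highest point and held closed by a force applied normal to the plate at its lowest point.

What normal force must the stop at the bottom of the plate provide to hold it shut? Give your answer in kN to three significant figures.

P ≈ 426 kN

γ = ρg = 1371 × 9.81 / 1000 = 13.44951 kN/m³.
The centroid is at the centre, 1.5 m below the top of the plate, so the centroid depth is h_c = 7.09 + 1.5 = 8.59 m.
A = π(1.5)² = 7.06858 m².
Resultant F = γ·h_c·A = 13.44951 × 8.59 × 7.06858 = 816.642 kN.
I_c = πr⁴/4 = π × 1.5⁴/4 = 3.97608 m⁴.
Centre of pressure: y_p = y_c + I_c/(y_c·A) = 8.59 + 3.97608/(8.59 × 7.06858) = 8.59 + 0.0654832 = 8.65548 m along the plane.
The resultant acts 1.5 + 0.0654832 = 1.56548 m (along the plate) below the hinge at the top edge, so the moment about the hinge is M = F × 1.56548 = 816.642 × 1.56548 = 1278.44 kN·m.
A normal force at the bottom, 3 m from the hinge, must supply this moment: P = 1278.44/3 = 426.147 kN.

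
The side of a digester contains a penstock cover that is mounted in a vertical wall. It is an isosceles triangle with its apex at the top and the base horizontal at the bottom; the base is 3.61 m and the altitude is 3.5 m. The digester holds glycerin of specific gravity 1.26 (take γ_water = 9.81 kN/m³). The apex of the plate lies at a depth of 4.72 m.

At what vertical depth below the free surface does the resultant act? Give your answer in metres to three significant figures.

h_p = 7.15 m

γ = 1.26 × 9.81 = 12.3606 kN/m³.
With the apex up, the centroid sits 2h/3 = 2 × 3.5/3 = 2.33333 m below the apex, so the centroid depth is h_c = 4.72 + 2.33333 = 7.05333 m.
A = ½ × 3.61 × 3.5 = 6.3175 m².
Resultant F = γ·h_c·A = 12.3606 × 7.05333 × 6.3175 = 550.781 kN.
I_c = b·h³/36 = 3.61 × 3.5³/36 = 4.29941 m⁴.
Centre of pressure: y_p = y_c + I_c/(y_c·A) = 7.05333 + 4.29941/(7.05333 × 6.3175) = 7.05333 + 0.0964871 = 7.14982 m along the plane.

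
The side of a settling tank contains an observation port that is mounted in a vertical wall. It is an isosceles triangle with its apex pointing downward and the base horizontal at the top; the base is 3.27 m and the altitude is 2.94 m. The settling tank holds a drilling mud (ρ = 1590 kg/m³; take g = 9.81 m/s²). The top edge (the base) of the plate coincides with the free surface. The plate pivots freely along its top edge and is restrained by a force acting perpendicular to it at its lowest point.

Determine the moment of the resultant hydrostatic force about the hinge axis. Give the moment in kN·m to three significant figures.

M ≈ 108 kN·m

γ = ρg = 1590 × 9.81 / 1000 = 15.5979 kN/m³.
With the apex down, the centroid sits h/3 = 2.94/3 = 0.98 m below the base (the top edge), so the centroid depth is h_c = 0.98 m.
A = ½ × 3.27 × 2.94 = 4.8069 m².
Resultant F = γ·h_c·A = 15.5979 × 0.98 × 4.8069 = 73.478 kN.
I_c = b·h³/36 = 3.27 × 2.94³/36 = 2.30827 m⁴.
Centre of pressure: y_p = y_c + I_c/(y_c·A) = 0.98 + 2.30827/(0.98 × 4.8069) = 0.98 + 0.489999 = 1.47 m along the plane.
The resultant acts 0.98 + 0.489999 = 1.47 m (along the plate) below the hinge at the top edge, so the moment about the hinge is M = F × 1.47 = 73.478 × 1.47 = 108.013 kN·m.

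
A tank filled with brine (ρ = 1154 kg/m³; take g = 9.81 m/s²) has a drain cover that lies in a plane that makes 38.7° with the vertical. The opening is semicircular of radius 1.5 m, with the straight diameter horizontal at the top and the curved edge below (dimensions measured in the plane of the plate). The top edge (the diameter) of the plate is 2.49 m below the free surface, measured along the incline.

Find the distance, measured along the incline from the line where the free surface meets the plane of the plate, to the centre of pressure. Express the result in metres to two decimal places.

y_p = 3.18 m

γ = ρg = 1154 × 9.81 / 1000 = 11.32074 kN/m³.
The plate makes 38.7° with the vertical, i.e. θ = 90° − 38.7° = 51.3° to the horizontal. Measuring y along the incline from the free-surface line, vertical depth h = y·sinθ with sinθ = 0.780430.
The centroid of a semicircle lies 4r/(3π) = 0.63662 m from the diameter, here below the top edge, so y_c = 2.49 + 0.63662 = 3.12662 m and h_c = 3.12662 × 0.780430 = 2.44011 m.
A = πr²/2 = π × 1.5²/2 = 3.53429 m².
Resultant F = γ·h_c·A = 11.32074 × 2.44011 × 3.53429 = 97.6307 kN.
I_c = (π/8 − 8/(9π))·r⁴ = 0.109757 × 1.5⁴ = 0.555645 m⁴.
Centre of pressure: y_p = y_c + I_c/(y_c·A) = 3.12662 + 0.555645/(3.12662 × 3.53429) = 3.12662 + 0.0502829 = 3.1769 m along the plane.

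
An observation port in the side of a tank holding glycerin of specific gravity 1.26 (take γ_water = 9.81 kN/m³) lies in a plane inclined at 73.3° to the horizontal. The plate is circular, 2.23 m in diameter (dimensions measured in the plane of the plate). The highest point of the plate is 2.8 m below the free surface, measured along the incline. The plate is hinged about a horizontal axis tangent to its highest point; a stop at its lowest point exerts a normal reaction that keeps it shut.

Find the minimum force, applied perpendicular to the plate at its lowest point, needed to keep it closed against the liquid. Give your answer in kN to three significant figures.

γ = 1.26 × 9.81 = 12.3606 kN/m³.
Let θ = 73.3° be the plate's angle to the horizontal; measure y along the incline from where the plane meets the free surface. Vertical depth h = y·sinθ with sinθ = 0.957822.
The centroid is at the centre, 1.115 m below the top of the plate, so y_c = 2.8 + 1.115 = 3.915 m and h_c = 3.915 × 0.957822 = 3.74987 m.
A = π(1.115)² = 3.90571 m².
Resultant F = γ·h_c·A = 12.3606 × 3.74987 × 3.90571 = 181.032 kN.
I_c = πr⁴/4 = π × 1.115⁴/4 = 1.21392 m⁴.
Centre of pressure: y_p = y_c + I_c/(y_c·A) = 3.915 + 1.21392/(3.915 × 3.90571) = 3.915 + 0.0793886 = 3.99439 m along the plane.
The resultant acts 1.115 + 0.0793886 = 1.19439 m (along the plate) below the hinge at the top edge, so the moment about the hinge is M = F × 1.19439 = 181.032 × 1.19439 = 216.223 kN·m.
A normal force at the bottom, 2.23 m from the hinge, must supply this moment: P = 216.223/2.23 = 96.961 kN.

P ≈ 97.0 kN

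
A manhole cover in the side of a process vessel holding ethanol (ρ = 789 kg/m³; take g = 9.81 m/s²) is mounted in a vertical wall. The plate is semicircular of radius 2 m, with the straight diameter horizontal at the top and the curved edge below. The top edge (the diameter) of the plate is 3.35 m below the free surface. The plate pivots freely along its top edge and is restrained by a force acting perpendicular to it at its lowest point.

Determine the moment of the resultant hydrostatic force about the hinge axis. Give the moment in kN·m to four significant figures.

γ = ρg = 789 × 9.81 / 1000 = 7.74009 kN/m³.
The centroid of a semicircle lies 4r/(3π) = 0.848826 m from the diameter, here below the top edge, so the centroid depth is h_c = 3.35 + 0.848826 = 4.19883 m.
A = πr²/2 = π × 2²/2 = 6.28319 m².
Resultant F = γ·h_c·A = 7.74009 × 4.19883 × 6.28319 = 204.199 kN.
I_c = (π/8 − 8/(9π))·r⁴ = 0.109757 × 2⁴ = 1.75611 m⁴.
Centre of pressure: y_p = y_c + I_c/(y_c·A) = 4.19883 + 1.75611/(4.19883 × 6.28319) = 4.19883 + 0.0665646 = 4.26539 m along the plane.
The resultant acts 0.848826 + 0.0665646 = 0.915391 m (along the plate) below the hinge at the top edge, so the moment about the hinge is M = F × 0.915391 = 204.199 × 0.915391 = 186.922 kN·m.

M ≈ 186.9 kN·m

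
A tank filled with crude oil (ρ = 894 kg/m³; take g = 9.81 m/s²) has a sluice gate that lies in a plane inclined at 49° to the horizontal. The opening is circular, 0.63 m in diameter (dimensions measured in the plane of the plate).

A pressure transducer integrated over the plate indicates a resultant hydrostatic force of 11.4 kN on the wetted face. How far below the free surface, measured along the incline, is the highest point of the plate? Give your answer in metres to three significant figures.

γ = ρg = 894 × 9.81 / 1000 = 8.77014 kN/m³.
A = π(0.315)² = 0.311725 m².
From F = γ·h_c·A, the centroid depth is h_c = 11.4/(8.77014 × 0.311725) = 4.16991 m.
Let θ = 49° be the plate's angle to the horizontal; measure y along the incline from where the plane meets the free surface. Vertical depth h = y·sinθ with sinθ = 0.754710.
Along the incline, y_c = h_c/sinθ = 4.16991/0.754710 = 5.52518 m.
The centroid is at the centre, 0.315 m below the top of the plate, so the highest point sits at y_top = 5.52518 − 0.315 = 5.21018 m along the incline.

y_top ≈ 5.21 m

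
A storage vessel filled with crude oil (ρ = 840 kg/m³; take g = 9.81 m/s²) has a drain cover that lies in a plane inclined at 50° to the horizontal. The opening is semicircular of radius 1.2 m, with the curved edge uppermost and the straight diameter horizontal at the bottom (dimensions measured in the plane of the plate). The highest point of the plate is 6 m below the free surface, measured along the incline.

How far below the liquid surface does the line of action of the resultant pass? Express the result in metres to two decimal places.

h_p = 5.14 m

γ = ρg = 840 × 9.81 / 1000 = 8.2404 kN/m³.
Let θ = 50° be the plate's angle to the horizontal; measure y along the incline from where the plane meets the free surface. Vertical depth h = y·sinθ with sinθ = 0.766044.
The centroid lies 4r/(3π) = 0.509296 m above the diameter, so r − 4r/(3π) = 1.2 − 0.509296 = 0.690704 m below the topmost point, so y_c = 6 + 0.690704 = 6.6907 m and h_c = 6.6907 × 0.766044 = 5.12537 m.
A = πr²/2 = π × 1.2²/2 = 2.26195 m².
Resultant F = γ·h_c·A = 8.2404 × 5.12537 × 2.26195 = 95.5337 kN.
I_c = (π/8 − 8/(9π))·r⁴ = 0.109757 × 1.2⁴ = 0.227592 m⁴.
Centre of pressure: y_p = y_c + I_c/(y_c·A) = 6.6907 + 0.227592/(6.6907 × 2.26195) = 6.6907 + 0.0150384 = 6.70574 m along the plane.
Vertically, h_p = y_p·sinθ = 6.70574 × 0.766044 = 5.13689 m.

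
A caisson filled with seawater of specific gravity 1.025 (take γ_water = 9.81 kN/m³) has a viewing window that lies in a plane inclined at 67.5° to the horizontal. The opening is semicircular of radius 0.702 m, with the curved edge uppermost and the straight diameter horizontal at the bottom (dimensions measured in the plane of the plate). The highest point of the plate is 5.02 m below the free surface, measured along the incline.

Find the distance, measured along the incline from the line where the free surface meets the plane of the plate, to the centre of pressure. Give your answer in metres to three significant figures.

γ = 1.025 × 9.81 = 10.05525 kN/m³.
Let θ = 67.5° be the plate's angle to the horizontal; measure y along the incline from where the plane meets the free surface. Vertical depth h = y·sinθ with sinθ = 0.923880.
The centroid lies 4r/(3π) = 0.297938 m above the diameter, so r − 4r/(3π) = 0.702 − 0.297938 = 0.404062 m below the topmost point, so y_c = 5.02 + 0.404062 = 5.42406 m and h_c = 5.42406 × 0.923880 = 5.01118 m.
A = πr²/2 = π × 0.702²/2 = 0.774095 m².
Resultant F = γ·h_c·A = 10.05525 × 5.01118 × 0.774095 = 39.0056 kN.
I_c = (π/8 − 8/(9π))·r⁴ = 0.109757 × 0.702⁴ = 0.0266551 m⁴.
Centre of pressure: y_p = y_c + I_c/(y_c·A) = 5.42406 + 0.0266551/(5.42406 × 0.774095) = 5.42406 + 0.00634836 = 5.43041 m along the plane.

y_p = 5.43 m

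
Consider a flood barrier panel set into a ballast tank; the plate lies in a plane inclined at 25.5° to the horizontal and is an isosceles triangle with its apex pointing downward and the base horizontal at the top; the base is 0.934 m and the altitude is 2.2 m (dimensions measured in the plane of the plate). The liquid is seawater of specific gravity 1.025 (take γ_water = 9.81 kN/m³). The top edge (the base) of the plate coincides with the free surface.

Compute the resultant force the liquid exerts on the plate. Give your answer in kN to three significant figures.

F ≈ 3.26 kN

γ = 1.025 × 9.81 = 10.05525 kN/m³.
Let θ = 25.5° be the plate's angle to the horizontal; measure y along the incline from where the plane meets the free surface. Vertical depth h = y·sinθ with sinθ = 0.430511.
With the apex down, the centroid sits h/3 = 2.2/3 = 0.733333 m below the base (the top edge), so y_c = 0.733333 m and h_c = 0.733333 × 0.430511 = 0.315708 m.
A = ½ × 0.934 × 2.2 = 1.0274 m².
Resultant F = γ·h_c·A = 10.05525 × 0.315708 × 1.0274 = 3.2615 kN.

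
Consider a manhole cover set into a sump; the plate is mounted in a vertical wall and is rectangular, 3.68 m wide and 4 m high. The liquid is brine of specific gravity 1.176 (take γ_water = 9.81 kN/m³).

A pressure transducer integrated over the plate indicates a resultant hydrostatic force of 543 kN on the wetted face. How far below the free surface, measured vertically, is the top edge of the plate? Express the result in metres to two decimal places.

γ = 1.176 × 9.81 = 11.53656 kN/m³.
A = 3.68 × 4 = 14.72 m².
From F = γ·h_c·A, the centroid depth is h_c = 543/(11.53656 × 14.72) = 3.19754 m.
The centroid lies 4/2 = 2 m below the top edge, so the top edge sits at h_top = 3.19754 − 2 = 1.19754 m below the surface.

d_top ≈ 1.20 m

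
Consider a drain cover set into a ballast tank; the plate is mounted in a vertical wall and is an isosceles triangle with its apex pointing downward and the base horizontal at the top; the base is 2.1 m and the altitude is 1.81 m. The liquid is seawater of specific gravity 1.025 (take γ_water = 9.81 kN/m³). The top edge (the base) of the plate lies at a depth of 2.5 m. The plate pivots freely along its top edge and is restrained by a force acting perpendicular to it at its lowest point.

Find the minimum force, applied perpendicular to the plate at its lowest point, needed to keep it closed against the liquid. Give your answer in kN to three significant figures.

γ = 1.025 × 9.81 = 10.05525 kN/m³.
With the apex down, the centroid sits h/3 = 1.81/3 = 0.603333 m below the base (the top edge), so the centroid depth is h_c = 2.5 + 0.603333 = 3.10333 m.
A = ½ × 2.1 × 1.81 = 1.9005 m².
Resultant F = γ·h_c·A = 10.05525 × 3.10333 × 1.9005 = 59.3046 kN.
I_c = b·h³/36 = 2.1 × 1.81³/36 = 0.345902 m⁴.
Centre of pressure: y_p = y_c + I_c/(y_c·A) = 3.10333 + 0.345902/(3.10333 × 1.9005) = 3.10333 + 0.0586485 = 3.16198 m along the plane.
The resultant acts 0.603333 + 0.0586485 = 0.661982 m (along the plate) below the hinge at the top edge, so the moment about the hinge is M = F × 0.661982 = 59.3046 × 0.661982 = 39.2586 kN·m.
A normal force at the bottom, 1.81 m from the hinge, must supply this moment: P = 39.2586/1.81 = 21.6898 kN.

P ≈ 21.7 kN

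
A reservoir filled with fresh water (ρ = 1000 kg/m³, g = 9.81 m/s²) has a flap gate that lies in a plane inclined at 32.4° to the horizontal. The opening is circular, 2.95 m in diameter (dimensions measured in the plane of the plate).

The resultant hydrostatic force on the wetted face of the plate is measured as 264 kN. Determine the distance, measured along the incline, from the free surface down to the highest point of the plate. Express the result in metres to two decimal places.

γ = ρg = 1000 × 9.81 = 9810 N/m³ = 9.81 kN/m³.
A = π(1.475)² = 6.83493 m².
From F = γ·h_c·A, the centroid depth is h_c = 264/(9.81 × 6.83493) = 3.93732 m.
Let θ = 32.4° be the plate's angle to the horizontal; measure y along the incline from where the plane meets the free surface. Vertical depth h = y·sinθ with sinθ = 0.535827.
Along the incline, y_c = h_c/sinθ = 3.93732/0.535827 = 7.34812 m.
The centroid is at the centre, 1.475 m below the top of the plate, so the highest point sits at y_top = 7.34812 − 1.475 = 5.87312 m along the incline.

y_top ≈ 5.87 m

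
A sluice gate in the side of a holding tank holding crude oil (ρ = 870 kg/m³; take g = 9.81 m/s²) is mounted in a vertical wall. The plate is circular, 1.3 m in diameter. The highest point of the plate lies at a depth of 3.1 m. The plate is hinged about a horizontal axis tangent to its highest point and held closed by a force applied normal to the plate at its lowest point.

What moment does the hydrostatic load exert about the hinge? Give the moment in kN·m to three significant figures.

M ≈ 28.8 kN·m

γ = ρg = 870 × 9.81 / 1000 = 8.5347 kN/m³.
The centroid is at the centre, 0.65 m below the top of the plate, so the centroid depth is h_c = 3.1 + 0.65 = 3.75 m.
A = π(0.65)² = 1.32732 m².
Resultant F = γ·h_c·A = 8.5347 × 3.75 × 1.32732 = 42.481 kN.
I_c = πr⁴/4 = π × 0.65⁴/4 = 0.140198 m⁴.
Centre of pressure: y_p = y_c + I_c/(y_c·A) = 3.75 + 0.140198/(3.75 × 1.32732) = 3.75 + 0.0281666 = 3.77817 m along the plane.
The resultant acts 0.65 + 0.0281666 = 0.678167 m (along the plate) below the hinge at the top edge, so the moment about the hinge is M = F × 0.678167 = 42.481 × 0.678167 = 28.8092 kN·m.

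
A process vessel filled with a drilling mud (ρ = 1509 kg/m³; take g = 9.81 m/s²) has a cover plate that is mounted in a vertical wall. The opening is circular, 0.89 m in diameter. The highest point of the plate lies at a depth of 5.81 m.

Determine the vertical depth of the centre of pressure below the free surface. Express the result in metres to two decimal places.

h_p = 6.26 m

γ = ρg = 1509 × 9.81 / 1000 = 14.80329 kN/m³.
The centroid is at the centre, 0.445 m below the top of the plate, so the centroid depth is h_c = 5.81 + 0.445 = 6.255 m.
A = π(0.445)² = 0.622114 m².
Resultant F = γ·h_c·A = 14.80329 × 6.255 × 0.622114 = 57.6044 kN.
I_c = πr⁴/4 = π × 0.445⁴/4 = 0.0307985 m⁴.
Centre of pressure: y_p = y_c + I_c/(y_c·A) = 6.255 + 0.0307985/(6.255 × 0.622114) = 6.255 + 0.00791466 = 6.26291 m along the plane.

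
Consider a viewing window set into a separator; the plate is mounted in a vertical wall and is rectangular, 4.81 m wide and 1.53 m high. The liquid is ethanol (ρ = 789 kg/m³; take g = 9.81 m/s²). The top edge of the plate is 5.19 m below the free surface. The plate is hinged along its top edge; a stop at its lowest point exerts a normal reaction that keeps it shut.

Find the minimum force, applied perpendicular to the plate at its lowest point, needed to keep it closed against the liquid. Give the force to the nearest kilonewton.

P ≈ 177 kN

γ = ρg = 789 × 9.81 / 1000 = 7.74009 kN/m³.
The centroid lies 1.53/2 = 0.765 m below the top edge, so the centroid depth is h_c = 5.19 + 0.765 = 5.955 m.
A = 4.81 × 1.53 = 7.3593 m².
Resultant F = γ·h_c·A = 7.74009 × 5.955 × 7.3593 = 339.207 kN.
I_c = b·h³/12 = 4.81 × 1.53³/12 = 1.43562 m⁴.
Centre of pressure: y_p = y_c + I_c/(y_c·A) = 5.955 + 1.43562/(5.955 × 7.3593) = 5.955 + 0.0327583 = 5.98776 m along the plane.
The resultant acts 0.765 + 0.0327583 = 0.797758 m (along the plate) below the hinge at the top edge, so the moment about the hinge is M = F × 0.797758 = 339.207 × 0.797758 = 270.605 kN·m.
A normal force at the bottom, 1.53 m from the hinge, must supply this moment: P = 270.605/1.53 = 176.866 kN.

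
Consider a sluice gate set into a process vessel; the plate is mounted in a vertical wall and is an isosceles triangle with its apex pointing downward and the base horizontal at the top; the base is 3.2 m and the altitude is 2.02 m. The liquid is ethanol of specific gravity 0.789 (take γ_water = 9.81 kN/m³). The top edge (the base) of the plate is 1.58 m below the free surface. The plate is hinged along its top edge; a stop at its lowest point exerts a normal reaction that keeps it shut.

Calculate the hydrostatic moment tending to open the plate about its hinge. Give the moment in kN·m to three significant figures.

γ = 0.789 × 9.81 = 7.74009 kN/m³.
With the apex down, the centroid sits h/3 = 2.02/3 = 0.673333 m below the base (the top edge), so the centroid depth is h_c = 1.58 + 0.673333 = 2.25333 m.
A = ½ × 3.2 × 2.02 = 3.232 m².
Resultant F = γ·h_c·A = 7.74009 × 2.25333 × 3.232 = 56.3692 kN.
I_c = b·h³/36 = 3.2 × 2.02³/36 = 0.732658 m⁴.
Centre of pressure: y_p = y_c + I_c/(y_c·A) = 2.25333 + 0.732658/(2.25333 × 3.232) = 2.25333 + 0.100602 = 2.35393 m along the plane.
The resultant acts 0.673333 + 0.100602 = 0.773935 m (along the plate) below the hinge at the top edge, so the moment about the hinge is M = F × 0.773935 = 56.3692 × 0.773935 = 43.6261 kN·m.

M ≈ 43.6 kN·m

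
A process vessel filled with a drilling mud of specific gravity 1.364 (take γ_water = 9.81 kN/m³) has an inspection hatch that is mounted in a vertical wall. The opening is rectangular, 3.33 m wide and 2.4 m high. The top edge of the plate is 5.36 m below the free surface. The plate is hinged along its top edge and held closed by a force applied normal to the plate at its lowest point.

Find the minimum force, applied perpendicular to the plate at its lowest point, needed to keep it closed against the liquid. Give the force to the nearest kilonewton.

γ = 1.364 × 9.81 = 13.38084 kN/m³.
The centroid lies 2.4/2 = 1.2 m below the top edge, so the centroid depth is h_c = 5.36 + 1.2 = 6.56 m.
A = 3.33 × 2.4 = 7.992 m².
Resultant F = γ·h_c·A = 13.38084 × 6.56 × 7.992 = 701.524 kN.
I_c = b·h³/12 = 3.33 × 2.4³/12 = 3.83616 m⁴.
Centre of pressure: y_p = y_c + I_c/(y_c·A) = 6.56 + 3.83616/(6.56 × 7.992) = 6.56 + 0.0731707 = 6.63317 m along the plane.
The resultant acts 1.2 + 0.0731707 = 1.27317 m (along the plate) below the hinge at the top edge, so the moment about the hinge is M = F × 1.27317 = 701.524 × 1.27317 = 893.159 kN·m.
A normal force at the bottom, 2.4 m from the hinge, must supply this moment: P = 893.159/2.4 = 372.15 kN.

P ≈ 372 kN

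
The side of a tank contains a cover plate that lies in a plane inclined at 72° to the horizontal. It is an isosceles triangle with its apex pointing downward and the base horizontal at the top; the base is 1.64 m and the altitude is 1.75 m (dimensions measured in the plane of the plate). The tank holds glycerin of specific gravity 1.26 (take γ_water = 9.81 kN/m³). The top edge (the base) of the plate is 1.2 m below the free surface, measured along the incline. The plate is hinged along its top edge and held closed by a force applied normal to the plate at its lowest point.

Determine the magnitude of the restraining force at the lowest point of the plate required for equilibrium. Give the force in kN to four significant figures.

P ≈ 11.67 kN

γ = 1.26 × 9.81 = 12.3606 kN/m³.
Let θ = 72° be the plate's angle to the horizontal; measure y along the incline from where the plane meets the free surface. Vertical depth h = y·sinθ with sinθ = 0.951057.
With the apex down, the centroid sits h/3 = 1.75/3 = 0.583333 m below the base (the top edge), so y_c = 1.2 + 0.583333 = 1.78333 m and h_c = 1.78333 × 0.951057 = 1.69605 m.
A = ½ × 1.64 × 1.75 = 1.435 m².
Resultant F = γ·h_c·A = 12.3606 × 1.69605 × 1.435 = 30.0836 kN.
I_c = b·h³/36 = 1.64 × 1.75³/36 = 0.244149 m⁴.
Centre of pressure: y_p = y_c + I_c/(y_c·A) = 1.78333 + 0.244149/(1.78333 × 1.435) = 1.78333 + 0.095405 = 1.87874 m along the plane.
The resultant acts 0.583333 + 0.095405 = 0.678738 m (along the plate) below the hinge at the top edge, so the moment about the hinge is M = F × 0.678738 = 30.0836 × 0.678738 = 20.4189 kN·m.
A normal force at the bottom, 1.75 m from the hinge, must supply this moment: P = 20.4189/1.75 = 11.6679 kN.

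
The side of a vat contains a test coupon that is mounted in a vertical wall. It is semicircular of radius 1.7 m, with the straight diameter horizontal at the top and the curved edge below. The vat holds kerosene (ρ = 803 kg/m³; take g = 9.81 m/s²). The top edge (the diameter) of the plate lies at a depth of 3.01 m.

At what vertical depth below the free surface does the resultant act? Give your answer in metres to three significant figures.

h_p = 3.79 m

γ = ρg = 803 × 9.81 / 1000 = 7.87743 kN/m³.
The centroid of a semicircle lies 4r/(3π) = 0.721502 m from the diameter, here below the top edge, so the centroid depth is h_c = 3.01 + 0.721502 = 3.7315 m.
A = πr²/2 = π × 1.7²/2 = 4.5396 m².
Resultant F = γ·h_c·A = 7.87743 × 3.7315 × 4.5396 = 133.44 kN.
I_c = (π/8 − 8/(9π))·r⁴ = 0.109757 × 1.7⁴ = 0.916701 m⁴.
Centre of pressure: y_p = y_c + I_c/(y_c·A) = 3.7315 + 0.916701/(3.7315 × 4.5396) = 3.7315 + 0.0541161 = 3.78562 m along the plane.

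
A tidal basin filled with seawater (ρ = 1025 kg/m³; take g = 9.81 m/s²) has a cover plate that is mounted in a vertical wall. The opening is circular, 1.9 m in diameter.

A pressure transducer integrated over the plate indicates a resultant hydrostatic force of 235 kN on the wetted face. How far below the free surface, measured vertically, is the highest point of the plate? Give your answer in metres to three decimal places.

d_top ≈ 7.293 m

γ = ρg = 1025 × 9.81 / 1000 = 10.05525 kN/m³.
A = π(0.95)² = 2.83529 m².
From F = γ·h_c·A, the centroid depth is h_c = 235/(10.05525 × 2.83529) = 8.24285 m.
The centroid is at the centre, 0.95 m below the top of the plate, so the highest point sits at h_top = 8.24285 − 0.95 = 7.29285 m below the surface.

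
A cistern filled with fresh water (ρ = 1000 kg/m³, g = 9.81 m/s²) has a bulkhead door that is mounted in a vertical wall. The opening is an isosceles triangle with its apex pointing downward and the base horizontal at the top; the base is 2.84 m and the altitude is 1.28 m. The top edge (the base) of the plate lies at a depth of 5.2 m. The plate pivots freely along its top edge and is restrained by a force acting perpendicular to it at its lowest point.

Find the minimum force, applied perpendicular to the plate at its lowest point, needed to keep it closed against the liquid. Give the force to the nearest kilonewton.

γ = ρg = 1000 × 9.81 = 9810 N/m³ = 9.81 kN/m³.
With the apex down, the centroid sits h/3 = 1.28/3 = 0.426667 m below the base (the top edge), so the centroid depth is h_c = 5.2 + 0.426667 = 5.62667 m.
A = ½ × 2.84 × 1.28 = 1.8176 m².
Resultant F = γ·h_c·A = 9.81 × 5.62667 × 1.8176 = 100.327 kN.
I_c = b·h³/36 = 2.84 × 1.28³/36 = 0.165442 m⁴.
Centre of pressure: y_p = y_c + I_c/(y_c·A) = 5.62667 + 0.165442/(5.62667 × 1.8176) = 5.62667 + 0.0161769 = 5.64285 m along the plane.
The resultant acts 0.426667 + 0.0161769 = 0.442844 m (along the plate) below the hinge at the top edge, so the moment about the hinge is M = F × 0.442844 = 100.327 × 0.442844 = 44.4292 kN·m.
A normal force at the bottom, 1.28 m from the hinge, must supply this moment: P = 44.4292/1.28 = 34.7103 kN.

P ≈ 35 kN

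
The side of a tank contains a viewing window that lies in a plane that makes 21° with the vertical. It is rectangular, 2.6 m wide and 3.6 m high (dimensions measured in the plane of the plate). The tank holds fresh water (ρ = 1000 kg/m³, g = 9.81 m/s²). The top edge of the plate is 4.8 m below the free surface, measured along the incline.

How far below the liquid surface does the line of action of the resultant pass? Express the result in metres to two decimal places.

γ = ρg = 1000 × 9.81 = 9810 N/m³ = 9.81 kN/m³.
The plate makes 21° with the vertical, i.e. θ = 90° − 21° = 69° to the horizontal. Measuring y along the incline from the free-surface line, vertical depth h = y·sinθ with sinθ = 0.933580.
The centroid lies 3.6/2 = 1.8 m below the top edge, so y_c = 4.8 + 1.8 = 6.6 m and h_c = 6.6 × 0.933580 = 6.16163 m.
A = 2.6 × 3.6 = 9.36 m².
Resultant F = γ·h_c·A = 9.81 × 6.16163 × 9.36 = 565.771 kN.
I_c = b·h³/12 = 2.6 × 3.6³/12 = 10.1088 m⁴.
Centre of pressure: y_p = y_c + I_c/(y_c·A) = 6.6 + 10.1088/(6.6 × 9.36) = 6.6 + 0.163636 = 6.76364 m along the plane.
Vertically, h_p = y_p·sinθ = 6.76364 × 0.933580 = 6.3144 m.

h_p = 6.31 m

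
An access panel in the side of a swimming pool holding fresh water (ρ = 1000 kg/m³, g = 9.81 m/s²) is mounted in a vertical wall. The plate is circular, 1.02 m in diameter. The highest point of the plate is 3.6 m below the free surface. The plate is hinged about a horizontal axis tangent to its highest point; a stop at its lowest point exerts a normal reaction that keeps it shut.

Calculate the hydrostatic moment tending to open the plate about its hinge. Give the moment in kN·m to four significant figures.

M ≈ 17.32 kN·m

γ = ρg = 1000 × 9.81 = 9810 N/m³ = 9.81 kN/m³.
The centroid is at the centre, 0.51 m below the top of the plate, so the centroid depth is h_c = 3.6 + 0.51 = 4.11 m.
A = π(0.51)² = 0.817128 m².
Resultant F = γ·h_c·A = 9.81 × 4.11 × 0.817128 = 32.9459 kN.
I_c = πr⁴/4 = π × 0.51⁴/4 = 0.0531338 m⁴.
Centre of pressure: y_p = y_c + I_c/(y_c·A) = 4.11 + 0.0531338/(4.11 × 0.817128) = 4.11 + 0.0158212 = 4.12582 m along the plane.
The resultant acts 0.51 + 0.0158212 = 0.525821 m (along the plate) below the hinge at the top edge, so the moment about the hinge is M = F × 0.525821 = 32.9459 × 0.525821 = 17.3236 kN·m.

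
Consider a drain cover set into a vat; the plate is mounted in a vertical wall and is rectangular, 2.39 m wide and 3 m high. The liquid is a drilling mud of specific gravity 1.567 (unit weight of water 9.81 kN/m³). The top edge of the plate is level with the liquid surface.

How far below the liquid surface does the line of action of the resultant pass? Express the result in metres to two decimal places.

γ = 1.567 × 9.81 = 15.37227 kN/m³.
The centroid lies 3/2 = 1.5 m below the top edge, so the centroid depth is h_c = 1.5 m.
A = 2.39 × 3 = 7.17 m².
Resultant F = γ·h_c·A = 15.37227 × 1.5 × 7.17 = 165.329 kN.
I_c = b·h³/12 = 2.39 × 3³/12 = 5.3775 m⁴.
Centre of pressure: y_p = y_c + I_c/(y_c·A) = 1.5 + 5.3775/(1.5 × 7.17) = 1.5 + 0.5 = 2 m along the plane.

h_p = 2.00 m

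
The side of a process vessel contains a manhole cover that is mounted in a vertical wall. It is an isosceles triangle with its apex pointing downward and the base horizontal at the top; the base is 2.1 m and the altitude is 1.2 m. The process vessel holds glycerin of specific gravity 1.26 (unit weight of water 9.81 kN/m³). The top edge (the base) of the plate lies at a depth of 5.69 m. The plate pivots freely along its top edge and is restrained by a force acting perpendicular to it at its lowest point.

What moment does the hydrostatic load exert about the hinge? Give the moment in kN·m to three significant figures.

γ = 1.26 × 9.81 = 12.3606 kN/m³.
With the apex down, the centroid sits h/3 = 1.2/3 = 0.4 m below the base (the top edge), so the centroid depth is h_c = 5.69 + 0.4 = 6.09 m.
A = ½ × 2.1 × 1.2 = 1.26 m².
Resultant F = γ·h_c·A = 12.3606 × 6.09 × 1.26 = 94.8478 kN.
I_c = b·h³/36 = 2.1 × 1.2³/36 = 0.1008 m⁴.
Centre of pressure: y_p = y_c + I_c/(y_c·A) = 6.09 + 0.1008/(6.09 × 1.26) = 6.09 + 0.0131363 = 6.10314 m along the plane.
The resultant acts 0.4 + 0.0131363 = 0.413136 m (along the plate) below the hinge at the top edge, so the moment about the hinge is M = F × 0.413136 = 94.8478 × 0.413136 = 39.185 kN·m.

M ≈ 39.2 kN·m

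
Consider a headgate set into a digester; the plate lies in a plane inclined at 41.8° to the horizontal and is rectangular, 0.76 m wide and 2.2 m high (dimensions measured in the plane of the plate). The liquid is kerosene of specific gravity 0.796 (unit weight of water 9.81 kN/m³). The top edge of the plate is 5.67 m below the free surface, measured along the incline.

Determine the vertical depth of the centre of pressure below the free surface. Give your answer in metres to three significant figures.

h_p = 4.55 m

γ = 0.796 × 9.81 = 7.80876 kN/m³.
Let θ = 41.8° be the plate's angle to the horizontal; measure y along the incline from where the plane meets the free surface. Vertical depth h = y·sinθ with sinθ = 0.666532.
The centroid lies 2.2/2 = 1.1 m below the top edge, so y_c = 5.67 + 1.1 = 6.77 m and h_c = 6.77 × 0.666532 = 4.51242 m.
A = 0.76 × 2.2 = 1.672 m².
Resultant F = γ·h_c·A = 7.80876 × 4.51242 × 1.672 = 58.9153 kN.
I_c = b·h³/12 = 0.76 × 2.2³/12 = 0.674373 m⁴.
Centre of pressure: y_p = y_c + I_c/(y_c·A) = 6.77 + 0.674373/(6.77 × 1.672) = 6.77 + 0.0595765 = 6.82958 m along the plane.
Vertically, h_p = y_p·sinθ = 6.82958 × 0.666532 = 4.55213 m.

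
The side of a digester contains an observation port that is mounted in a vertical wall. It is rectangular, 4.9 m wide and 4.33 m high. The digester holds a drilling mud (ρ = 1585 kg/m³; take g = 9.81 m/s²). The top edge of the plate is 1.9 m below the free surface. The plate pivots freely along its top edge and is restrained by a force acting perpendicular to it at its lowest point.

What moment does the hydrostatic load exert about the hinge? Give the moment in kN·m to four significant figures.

M ≈ 3419 kN·m

γ = ρg = 1585 × 9.81 / 1000 = 15.54885 kN/m³.
The centroid lies 4.33/2 = 2.165 m below the top edge, so the centroid depth is h_c = 1.9 + 2.165 = 4.065 m.
A = 4.9 × 4.33 = 21.217 m².
Resultant F = γ·h_c·A = 15.54885 × 4.065 × 21.217 = 1341.04 kN.
I_c = b·h³/12 = 4.9 × 4.33³/12 = 33.1496 m⁴.
Centre of pressure: y_p = y_c + I_c/(y_c·A) = 4.065 + 33.1496/(4.065 × 21.217) = 4.065 + 0.384356 = 4.44936 m along the plane.
The resultant acts 2.165 + 0.384356 = 2.54936 m (along the plate) below the hinge at the top edge, so the moment about the hinge is M = F × 2.54936 = 1341.04 × 2.54936 = 3418.79 kN·m.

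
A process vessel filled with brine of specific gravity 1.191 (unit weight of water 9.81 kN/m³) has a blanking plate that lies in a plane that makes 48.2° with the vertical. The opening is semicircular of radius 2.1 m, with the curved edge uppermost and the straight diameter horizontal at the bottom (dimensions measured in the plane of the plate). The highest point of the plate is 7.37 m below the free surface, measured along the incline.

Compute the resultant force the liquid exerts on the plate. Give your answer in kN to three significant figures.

γ = 1.191 × 9.81 = 11.68371 kN/m³.
The plate makes 48.2° with the vertical, i.e. θ = 90° − 48.2° = 41.8° to the horizontal. Measuring y along the incline from the free-surface line, vertical depth h = y·sinθ with sinθ = 0.666532.
The centroid lies 4r/(3π) = 0.891268 m above the diameter, so r − 4r/(3π) = 2.1 − 0.891268 = 1.20873 m below the topmost point, so y_c = 7.37 + 1.20873 = 8.57873 m and h_c = 8.57873 × 0.666532 = 5.718 m.
A = πr²/2 = π × 2.1²/2 = 6.92721 m².
Resultant F = γ·h_c·A = 11.68371 × 5.718 × 6.92721 = 462.789 kN.

F ≈ 463 kN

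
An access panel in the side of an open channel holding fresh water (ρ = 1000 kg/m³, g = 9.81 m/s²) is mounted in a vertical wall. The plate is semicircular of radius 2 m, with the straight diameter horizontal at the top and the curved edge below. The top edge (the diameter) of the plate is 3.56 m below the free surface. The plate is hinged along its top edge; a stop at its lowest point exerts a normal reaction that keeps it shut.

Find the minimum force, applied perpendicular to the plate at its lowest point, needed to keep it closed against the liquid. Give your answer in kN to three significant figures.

γ = ρg = 1000 × 9.81 = 9810 N/m³ = 9.81 kN/m³.
The centroid of a semicircle lies 4r/(3π) = 0.848826 m from the diameter, here below the top edge, so the centroid depth is h_c = 3.56 + 0.848826 = 4.40883 m.
A = πr²/2 = π × 2²/2 = 6.28319 m².
Resultant F = γ·h_c·A = 9.81 × 4.40883 × 6.28319 = 271.752 kN.
I_c = (π/8 − 8/(9π))·r⁴ = 0.109757 × 2⁴ = 1.75611 m⁴.
Centre of pressure: y_p = y_c + I_c/(y_c·A) = 4.40883 + 1.75611/(4.40883 × 6.28319) = 4.40883 + 0.063394 = 4.47222 m along the plane.
The resultant acts 0.848826 + 0.063394 = 0.91222 m (along the plate) below the hinge at the top edge, so the moment about the hinge is M = F × 0.91222 = 271.752 × 0.91222 = 247.898 kN·m.
A normal force at the bottom, 2 m from the hinge, must supply this moment: P = 247.898/2 = 123.949 kN.

P ≈ 124 kN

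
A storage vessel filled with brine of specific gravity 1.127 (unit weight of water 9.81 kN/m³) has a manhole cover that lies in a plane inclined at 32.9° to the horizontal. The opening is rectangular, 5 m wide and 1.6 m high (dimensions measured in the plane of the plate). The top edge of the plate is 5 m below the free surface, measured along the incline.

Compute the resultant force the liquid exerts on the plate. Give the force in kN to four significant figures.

γ = 1.127 × 9.81 = 11.05587 kN/m³.
Let θ = 32.9° be the plate's angle to the horizontal; measure y along the incline from where the plane meets the free surface. Vertical depth h = y·sinθ with sinθ = 0.543174.
The centroid lies 1.6/2 = 0.8 m below the top edge, so y_c = 5 + 0.8 = 5.8 m and h_c = 5.8 × 0.543174 = 3.15041 m.
A = 5 × 1.6 = 8 m².
Resultant F = γ·h_c·A = 11.05587 × 3.15041 × 8 = 278.644 kN.

F ≈ 278.6 kN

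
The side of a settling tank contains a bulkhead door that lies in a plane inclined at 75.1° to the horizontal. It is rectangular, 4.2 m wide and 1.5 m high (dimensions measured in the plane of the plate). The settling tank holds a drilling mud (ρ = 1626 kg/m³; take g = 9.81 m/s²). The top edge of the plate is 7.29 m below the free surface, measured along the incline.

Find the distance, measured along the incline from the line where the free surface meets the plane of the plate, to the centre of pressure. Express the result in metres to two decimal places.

y_p = 8.06 m

γ = ρg = 1626 × 9.81 / 1000 = 15.95106 kN/m³.
Let θ = 75.1° be the plate's angle to the horizontal; measure y along the incline from where the plane meets the free surface. Vertical depth h = y·sinθ with sinθ = 0.966376.
The centroid lies 1.5/2 = 0.75 m below the top edge, so y_c = 7.29 + 0.75 = 8.04 m and h_c = 8.04 × 0.966376 = 7.76966 m.
A = 4.2 × 1.5 = 6.3 m².
Resultant F = γ·h_c·A = 15.95106 × 7.76966 × 6.3 = 780.786 kN.
I_c = b·h³/12 = 4.2 × 1.5³/12 = 1.18125 m⁴.
Centre of pressure: y_p = y_c + I_c/(y_c·A) = 8.04 + 1.18125/(8.04 × 6.3) = 8.04 + 0.0233209 = 8.06332 m along the plane.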